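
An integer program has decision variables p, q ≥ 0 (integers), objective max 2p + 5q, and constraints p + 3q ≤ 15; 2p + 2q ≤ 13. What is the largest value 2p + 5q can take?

25

Relaxing integrality, the LP optimum is 25.75 at (p,q) = (2.25, 4.25), which is not an integer point.
(p,q)=(0,5): 1·0+3·5=15≤15, 2·0+2·5=10≤13, objective 25.
(p,q)=(2,4): 1·2+3·4=14≤15, 2·2+2·4=12≤13, objective 24.
(p,q)=(1,4): 1·1+3·4=13≤15, 2·1+2·4=10≤13, objective 22.
No feasible integer point exceeds 25.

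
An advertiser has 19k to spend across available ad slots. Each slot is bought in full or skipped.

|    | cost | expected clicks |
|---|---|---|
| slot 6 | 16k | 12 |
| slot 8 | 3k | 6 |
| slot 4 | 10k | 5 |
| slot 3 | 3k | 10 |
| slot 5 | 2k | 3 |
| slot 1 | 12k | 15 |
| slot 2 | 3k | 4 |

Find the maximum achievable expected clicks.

This is an integer program with binary decision variables.
slot 3 + slot 1 + slot 2: cost 3 + 12 + 3 = 18 ≤ 19, expected clicks 10 + 15 + 4 = 29.
slot 8 + slot 3 + slot 1: cost 3 + 3 + 12 = 18 ≤ 19, expected clicks 6 + 10 + 15 = 31.
slot 3 + slot 5 + slot 1: cost 3 + 2 + 12 = 17 ≤ 19, expected clicks 10 + 3 + 15 = 28.
Best is slot 8, slot 3, and slot 1 with total expected clicks 31.

31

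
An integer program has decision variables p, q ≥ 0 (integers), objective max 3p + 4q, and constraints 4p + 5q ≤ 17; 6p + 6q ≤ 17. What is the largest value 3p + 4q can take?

The continuous relaxation peaks at (0, 2.83) with value 11.33; rounding to a feasible lattice point costs some objective.
(p,q)=(0,2): 4·0+5·2=10≤17, 6·0+6·2=12≤17, objective 8.
(p,q)=(1,1): 4·1+5·1=9≤17, 6·1+6·1=12≤17, objective 7.
(p,q)=(0,1): 4·0+5·1=5≤17, 6·0+6·1=6≤17, objective 4.
No feasible integer point exceeds 8.

8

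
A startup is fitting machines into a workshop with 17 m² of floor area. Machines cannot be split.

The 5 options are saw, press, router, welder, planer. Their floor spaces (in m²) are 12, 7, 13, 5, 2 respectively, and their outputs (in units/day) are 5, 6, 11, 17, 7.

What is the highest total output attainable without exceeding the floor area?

Treat it as a binary knapsack problem.
Allowing fractional choices, the relaxed optimum would be about 32.5, but machines are indivisible.
press + welder: floor space 7 + 5 = 12 ≤ 17, output 6 + 17 = 23.
press + welder + planer: floor space 7 + 5 + 2 = 14 ≤ 17, output 6 + 17 + 7 = 30.
welder + planer: floor space 5 + 2 = 7 ≤ 17, output 17 + 7 = 24.
Best is press, welder, and planer with total output 30.

30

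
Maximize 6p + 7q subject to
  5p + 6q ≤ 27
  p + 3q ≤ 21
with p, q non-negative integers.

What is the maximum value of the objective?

32

(p,q)=(3,2) is feasible, giving 32.
(p,q)=(4,1) is feasible, giving 31.
(p,q)=(5,0) is feasible, giving 30.
No feasible integer point exceeds 32.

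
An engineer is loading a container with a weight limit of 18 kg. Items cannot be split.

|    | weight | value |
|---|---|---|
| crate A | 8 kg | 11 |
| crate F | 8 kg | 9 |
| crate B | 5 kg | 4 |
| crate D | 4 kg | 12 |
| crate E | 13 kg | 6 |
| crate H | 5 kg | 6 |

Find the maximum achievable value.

Treat it as a binary knapsack problem.
Allowing fractional choices, the relaxed optimum would be about 30.1, but items are indivisible.
crate A + crate D + crate H: weight 8 + 4 + 5 = 17 ≤ 18, value 11 + 12 + 6 = 29.
crate A + crate B + crate D: weight 8 + 5 + 4 = 17 ≤ 18, value 11 + 4 + 12 = 27.
Best is crate A, crate D, and crate H with total value 29.

29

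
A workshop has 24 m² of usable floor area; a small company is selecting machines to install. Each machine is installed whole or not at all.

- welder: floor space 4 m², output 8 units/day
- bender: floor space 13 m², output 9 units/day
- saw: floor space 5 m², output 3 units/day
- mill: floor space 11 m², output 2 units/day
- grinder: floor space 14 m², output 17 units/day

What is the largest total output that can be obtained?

28

saw + grinder: floor space 5 + 14 = 19 ≤ 24, output 3 + 17 = 20.
welder + grinder: floor space 4 + 14 = 18 ≤ 24, output 8 + 17 = 25.
welder + saw + grinder: floor space 4 + 5 + 14 = 23 ≤ 24, output 8 + 3 + 17 = 28.
Best is welder, saw, and grinder with total output 28.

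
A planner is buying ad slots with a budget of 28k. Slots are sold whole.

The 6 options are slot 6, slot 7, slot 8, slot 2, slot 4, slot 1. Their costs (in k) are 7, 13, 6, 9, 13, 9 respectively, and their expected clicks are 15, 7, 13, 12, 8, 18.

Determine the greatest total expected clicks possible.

46

This is an integer program with binary decision variables.
Take slot 6, slot 8, and slot 1: cost 7 + 6 + 9 = 22 ≤ 28, expected clicks 15 + 13 + 18 = 46.
No other feasible combination does better.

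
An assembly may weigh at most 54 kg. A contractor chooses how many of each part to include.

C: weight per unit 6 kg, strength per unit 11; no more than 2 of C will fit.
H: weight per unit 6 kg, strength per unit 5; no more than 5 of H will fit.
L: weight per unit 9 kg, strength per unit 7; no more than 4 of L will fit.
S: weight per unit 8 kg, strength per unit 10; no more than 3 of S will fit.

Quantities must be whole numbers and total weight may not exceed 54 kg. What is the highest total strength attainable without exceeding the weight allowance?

C has the best ratio (11/6); taking only C gives at most 2×11 = 22 (stopped by the supply cap of 2).
Mixing does better — 2×C, 3×H, and 3×S: weight 54 ≤ 54, strength 2·11 + 3·5 + 3·10 = 67.

67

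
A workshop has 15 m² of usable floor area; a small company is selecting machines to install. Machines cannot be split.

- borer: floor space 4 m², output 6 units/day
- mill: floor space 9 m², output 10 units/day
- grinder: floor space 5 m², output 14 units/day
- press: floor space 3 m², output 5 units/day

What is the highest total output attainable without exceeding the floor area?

mill + grinder: floor space 9 + 5 = 14 ≤ 15, output 10 + 14 = 24.
borer + grinder + press: floor space 4 + 5 + 3 = 12 ≤ 15, output 6 + 14 + 5 = 25.
borer + grinder: floor space 4 + 5 = 9 ≤ 15, output 6 + 14 = 20.
Best is borer, grinder, and press with total output 25.

25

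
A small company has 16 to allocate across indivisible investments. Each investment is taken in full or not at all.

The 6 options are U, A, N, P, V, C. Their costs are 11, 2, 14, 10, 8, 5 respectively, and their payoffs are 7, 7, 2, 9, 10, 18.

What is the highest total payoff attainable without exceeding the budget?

35

V + C: cost 8 + 5 = 13 ≤ 16, payoff 10 + 18 = 28.
A + V + C: cost 2 + 8 + 5 = 15 ≤ 16, payoff 7 + 10 + 18 = 35.
Best is A, V, and C with total payoff 35.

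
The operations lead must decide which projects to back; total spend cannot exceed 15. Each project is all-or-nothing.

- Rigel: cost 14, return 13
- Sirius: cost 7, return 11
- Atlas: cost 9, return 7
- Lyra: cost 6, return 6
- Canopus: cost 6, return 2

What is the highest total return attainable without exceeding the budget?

17

Take Sirius and Lyra: cost 7 + 6 = 13 ≤ 15, return 11 + 6 = 17.
No other feasible combination does better.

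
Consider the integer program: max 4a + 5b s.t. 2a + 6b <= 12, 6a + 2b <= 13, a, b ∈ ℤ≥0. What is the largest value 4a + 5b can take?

10

Relaxing integrality, the LP optimum is 13.94 at (a,b) = (1.69, 1.44), which is not an integer point.
(a,b)=(0,2): 2·0+6·2=12≤12, 6·0+2·2=4≤13, objective 10.
(a,b)=(1,1): 2·1+6·1=8≤12, 6·1+2·1=8≤13, objective 9.
(a,b)=(2,0): 2·2+6·0=4≤12, 6·2+2·0=12≤13, objective 8.
Maximum is 10 at (a,b)=(0,2).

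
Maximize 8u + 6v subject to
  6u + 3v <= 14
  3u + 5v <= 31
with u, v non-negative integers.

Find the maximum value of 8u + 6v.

Relaxing integrality, the LP optimum is 28.00 at (u,v) = (0, 4.67), which is not an integer point.
(u,v)=(0,4): 6·0+3·4=12≤14, 3·0+5·4=20≤31, objective 24.
(u,v)=(0,3): 6·0+3·3=9≤14, 3·0+5·3=15≤31, objective 18.
No feasible integer point exceeds 24.

24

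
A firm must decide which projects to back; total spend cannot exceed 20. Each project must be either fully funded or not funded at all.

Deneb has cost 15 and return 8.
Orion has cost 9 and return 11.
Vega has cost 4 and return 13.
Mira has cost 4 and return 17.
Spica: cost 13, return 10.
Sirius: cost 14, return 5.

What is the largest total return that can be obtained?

41

Allowing fractional choices, the relaxed optimum would be about 43.3, but projects are indivisible.
Vega + Mira: cost 4 + 4 = 8 ≤ 20, return 13 + 17 = 30.
Orion + Mira: cost 9 + 4 = 13 ≤ 20, return 11 + 17 = 28.
Orion + Vega + Mira: cost 9 + 4 + 4 = 17 ≤ 20, return 11 + 13 + 17 = 41.
Best is Orion, Vega, and Mira with total return 41.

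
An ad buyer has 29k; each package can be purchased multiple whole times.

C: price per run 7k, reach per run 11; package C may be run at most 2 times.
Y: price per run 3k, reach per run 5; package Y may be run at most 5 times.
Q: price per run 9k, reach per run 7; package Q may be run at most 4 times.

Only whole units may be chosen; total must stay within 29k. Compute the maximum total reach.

47

Y has the best ratio (5/3); taking only Y gives at most 5×5 = 25 (stopped by the supply cap of 5).
Mixing does better — 2×C and 5×Y: price 29 ≤ 29, reach 2·11 + 5·5 = 47.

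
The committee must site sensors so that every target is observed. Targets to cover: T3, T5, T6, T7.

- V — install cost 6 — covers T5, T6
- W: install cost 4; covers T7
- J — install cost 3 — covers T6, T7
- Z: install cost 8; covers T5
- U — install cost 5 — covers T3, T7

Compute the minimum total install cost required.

This is a weighted set-cover instance.
Choose V and U: together they cover T3, T5, T6, T7 — every target.
Total install cost: 6 + 5 = 11.

11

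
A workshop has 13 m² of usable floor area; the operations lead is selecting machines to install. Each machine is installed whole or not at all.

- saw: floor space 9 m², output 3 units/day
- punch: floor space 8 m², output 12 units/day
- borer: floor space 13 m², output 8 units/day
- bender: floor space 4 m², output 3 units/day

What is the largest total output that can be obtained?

borer: floor space 13 ≤ 13, output 8.
punch + bender: floor space 8 + 4 = 12 ≤ 13, output 12 + 3 = 15.
punch: floor space 8 ≤ 13, output 12.
Best is punch and bender with total output 15.

15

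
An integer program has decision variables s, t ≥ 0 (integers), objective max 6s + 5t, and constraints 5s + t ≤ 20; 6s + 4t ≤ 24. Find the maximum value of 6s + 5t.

30

(s,t)=(0,6) is feasible, giving 30.
(s,t)=(0,5) is feasible, giving 25.
No feasible integer point exceeds 30.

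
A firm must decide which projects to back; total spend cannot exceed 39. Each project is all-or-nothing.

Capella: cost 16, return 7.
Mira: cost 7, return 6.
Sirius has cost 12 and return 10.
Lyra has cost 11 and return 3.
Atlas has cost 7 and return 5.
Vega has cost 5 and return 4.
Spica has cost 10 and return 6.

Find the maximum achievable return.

This is a 0-1 knapsack instance.
Take Mira, Sirius, Atlas, and Spica: cost 7 + 12 + 7 + 10 = 36 ≤ 39, return 6 + 10 + 5 + 6 = 27.
No other feasible combination does better.

27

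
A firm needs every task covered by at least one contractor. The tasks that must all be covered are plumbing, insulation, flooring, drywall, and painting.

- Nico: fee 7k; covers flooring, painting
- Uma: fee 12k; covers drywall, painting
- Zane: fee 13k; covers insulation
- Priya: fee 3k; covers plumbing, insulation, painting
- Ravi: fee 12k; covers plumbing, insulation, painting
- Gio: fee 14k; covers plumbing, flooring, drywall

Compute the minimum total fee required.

17

The greedy cost-per-new-task heuristic would pick Priya, Nico, and Uma for 22, but a cheaper cover exists.
Choose Priya and Gio: together they cover plumbing, insulation, flooring, drywall, painting — every task.
Total fee: 3 + 14 = 17.
No cover costs less than 17.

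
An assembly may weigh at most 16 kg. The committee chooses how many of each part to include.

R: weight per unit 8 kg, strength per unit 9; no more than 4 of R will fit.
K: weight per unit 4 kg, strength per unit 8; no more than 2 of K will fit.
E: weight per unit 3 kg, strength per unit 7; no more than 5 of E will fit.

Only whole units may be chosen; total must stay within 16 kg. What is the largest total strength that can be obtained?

E has the best ratio (7/3); taking only E gives at most 5×7 = 35 (stopped by the weight limit).
Mixing does better — 1×K and 4×E: weight 16 ≤ 16, strength 1·8 + 4·7 = 36.

36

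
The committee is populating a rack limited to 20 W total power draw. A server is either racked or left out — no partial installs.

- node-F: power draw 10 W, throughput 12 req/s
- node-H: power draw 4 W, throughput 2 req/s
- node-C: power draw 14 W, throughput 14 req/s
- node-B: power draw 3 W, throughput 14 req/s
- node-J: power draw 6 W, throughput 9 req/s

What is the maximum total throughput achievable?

This is a 0-1 knapsack instance.
Allowing fractional choices, the relaxed optimum would be about 36.0, but servers are indivisible.
node-F + node-H + node-B: power draw 10 + 4 + 3 = 17 ≤ 20, throughput 12 + 2 + 14 = 28.
node-F + node-B + node-J: power draw 10 + 3 + 6 = 19 ≤ 20, throughput 12 + 14 + 9 = 35.
Best is node-F, node-B, and node-J with total throughput 35.

35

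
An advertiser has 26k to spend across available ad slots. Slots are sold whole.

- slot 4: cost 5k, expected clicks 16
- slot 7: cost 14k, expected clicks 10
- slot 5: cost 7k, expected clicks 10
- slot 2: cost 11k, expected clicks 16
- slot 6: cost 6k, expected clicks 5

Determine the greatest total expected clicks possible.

Take slot 4, slot 5, and slot 2: cost 5 + 7 + 11 = 23 ≤ 26, expected clicks 16 + 10 + 16 = 42.
No other feasible combination does better.

42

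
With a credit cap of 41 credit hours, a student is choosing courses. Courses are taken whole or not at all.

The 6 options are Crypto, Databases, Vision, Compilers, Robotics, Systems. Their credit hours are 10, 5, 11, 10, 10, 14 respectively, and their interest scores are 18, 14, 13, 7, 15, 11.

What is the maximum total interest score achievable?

60

Treat it as a binary knapsack problem.
Take Crypto, Databases, Vision, and Robotics: credit hours 10 + 5 + 11 + 10 = 36 ≤ 41, interest score 18 + 14 + 13 + 15 = 60.
No other feasible combination does better.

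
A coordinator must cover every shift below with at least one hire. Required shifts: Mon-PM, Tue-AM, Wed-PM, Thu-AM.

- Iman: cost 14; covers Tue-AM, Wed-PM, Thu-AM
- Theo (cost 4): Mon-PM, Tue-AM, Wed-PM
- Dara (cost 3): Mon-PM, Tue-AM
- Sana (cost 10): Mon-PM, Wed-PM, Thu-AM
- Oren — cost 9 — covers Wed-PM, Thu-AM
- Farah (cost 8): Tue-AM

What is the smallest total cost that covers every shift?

12

This is a weighted set-cover instance.
The greedy cost-per-new-shift heuristic would pick Theo and Oren for 13, but a cheaper cover exists.
Choose Dara and Oren: together they cover Mon-PM, Tue-AM, Wed-PM, Thu-AM — every shift.
Total cost: 3 + 9 = 12.
No cover costs less than 12.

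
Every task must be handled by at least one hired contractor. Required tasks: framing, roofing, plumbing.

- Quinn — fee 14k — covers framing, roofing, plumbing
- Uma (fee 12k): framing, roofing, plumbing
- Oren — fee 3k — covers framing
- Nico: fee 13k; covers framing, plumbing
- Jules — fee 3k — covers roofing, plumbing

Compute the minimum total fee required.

6

This is an integer covering problem.
Choose Oren and Jules: together they cover framing, roofing, plumbing — every task.
Total fee: 3 + 3 = 6.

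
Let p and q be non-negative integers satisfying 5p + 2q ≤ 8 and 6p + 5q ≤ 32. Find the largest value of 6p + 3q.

(p,q)=(0,4): 5·0+2·4=8≤8, 6·0+5·4=20≤32, objective 12.
(p,q)=(0,3): 5·0+2·3=6≤8, 6·0+5·3=15≤32, objective 9.
Maximum is 12 at (p,q)=(0,4).

12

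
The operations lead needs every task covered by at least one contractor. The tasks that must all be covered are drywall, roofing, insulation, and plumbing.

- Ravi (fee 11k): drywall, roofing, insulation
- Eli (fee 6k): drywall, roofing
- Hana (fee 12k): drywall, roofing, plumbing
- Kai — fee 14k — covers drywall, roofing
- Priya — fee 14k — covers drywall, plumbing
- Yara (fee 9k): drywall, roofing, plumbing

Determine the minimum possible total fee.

The greedy cost-per-new-task heuristic would pick Eli, Yara, and Ravi for 26, but a cheaper cover exists.
Choose Ravi and Yara: together they cover drywall, roofing, insulation, plumbing — every task.
Total fee: 11 + 9 = 20.
No cover costs less than 20.

20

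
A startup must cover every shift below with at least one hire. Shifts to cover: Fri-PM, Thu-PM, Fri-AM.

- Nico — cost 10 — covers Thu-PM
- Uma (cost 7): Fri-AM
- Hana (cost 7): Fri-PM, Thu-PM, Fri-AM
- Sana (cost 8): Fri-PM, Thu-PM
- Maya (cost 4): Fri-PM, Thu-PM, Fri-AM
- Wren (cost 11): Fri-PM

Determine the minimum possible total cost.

4

Maya alone covers Fri-PM, Thu-PM, Fri-AM — every shift.
Total cost: 4.
No cover costs less than 4.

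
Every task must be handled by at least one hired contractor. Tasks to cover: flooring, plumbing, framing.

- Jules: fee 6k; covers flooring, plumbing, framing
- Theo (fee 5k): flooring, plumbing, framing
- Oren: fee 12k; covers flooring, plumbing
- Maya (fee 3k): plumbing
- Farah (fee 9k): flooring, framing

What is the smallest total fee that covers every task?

5

Theo alone covers flooring, plumbing, framing — every task.
Total fee: 5.
No cover costs less than 5.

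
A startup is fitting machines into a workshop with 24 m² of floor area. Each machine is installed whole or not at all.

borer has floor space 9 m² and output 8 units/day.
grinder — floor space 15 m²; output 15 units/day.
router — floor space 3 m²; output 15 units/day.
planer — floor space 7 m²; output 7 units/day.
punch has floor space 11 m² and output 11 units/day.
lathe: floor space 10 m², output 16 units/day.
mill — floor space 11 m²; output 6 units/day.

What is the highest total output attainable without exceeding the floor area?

42

router + punch + lathe: floor space 3 + 11 + 10 = 24 ≤ 24, output 15 + 11 + 16 = 42.
router + planer + lathe: floor space 3 + 7 + 10 = 20 ≤ 24, output 15 + 7 + 16 = 38.
borer + router + lathe: floor space 9 + 3 + 10 = 22 ≤ 24, output 8 + 15 + 16 = 39.
Best is router, punch, and lathe with total output 42.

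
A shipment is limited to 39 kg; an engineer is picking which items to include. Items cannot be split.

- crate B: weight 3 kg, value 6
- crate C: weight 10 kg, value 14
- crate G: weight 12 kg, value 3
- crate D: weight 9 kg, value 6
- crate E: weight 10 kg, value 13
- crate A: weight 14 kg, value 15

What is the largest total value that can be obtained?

Allowing fractional choices, the relaxed optimum would be about 49.3, but items are indivisible.
crate B + crate C + crate E + crate A: weight 3 + 10 + 10 + 14 = 37 ≤ 39, value 6 + 14 + 13 + 15 = 48.
crate B + crate C + crate D + crate A: weight 3 + 10 + 9 + 14 = 36 ≤ 39, value 6 + 14 + 6 + 15 = 41.
crate C + crate E + crate A: weight 10 + 10 + 14 = 34 ≤ 39, value 14 + 13 + 15 = 42.
Best is crate B, crate C, crate E, and crate A with total value 48.

48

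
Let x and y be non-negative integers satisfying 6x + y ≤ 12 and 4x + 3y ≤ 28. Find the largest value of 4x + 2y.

(x,y)=(0,9) is feasible, giving 18.
(x,y)=(0,8) is feasible, giving 16.
Maximum is 18 at (x,y)=(0,9).

18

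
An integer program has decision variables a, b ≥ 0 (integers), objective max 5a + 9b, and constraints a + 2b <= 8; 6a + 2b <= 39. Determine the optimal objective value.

(a,b)=(6,1): 1·6+2·1=8≤8, 6·6+2·1=38≤39, objective 39.
(a,b)=(5,1): 1·5+2·1=7≤8, 6·5+2·1=32≤39, objective 34.
(a,b)=(6,0): 1·6+2·0=6≤8, 6·6+2·0=36≤39, objective 30.
(a,b)=(5,0): 1·5+2·0=5≤8, 6·5+2·0=30≤39, objective 25.
The best lattice point is (6,1), giving 39.

39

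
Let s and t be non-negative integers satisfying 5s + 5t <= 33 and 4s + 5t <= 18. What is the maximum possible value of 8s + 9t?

34

(s,t)=(2,2) is feasible, giving 34.
(s,t)=(3,1) is feasible, giving 33.
(s,t)=(4,0) is feasible, giving 32.
(s,t)=(1,2) is feasible, giving 26.
No feasible integer point exceeds 34.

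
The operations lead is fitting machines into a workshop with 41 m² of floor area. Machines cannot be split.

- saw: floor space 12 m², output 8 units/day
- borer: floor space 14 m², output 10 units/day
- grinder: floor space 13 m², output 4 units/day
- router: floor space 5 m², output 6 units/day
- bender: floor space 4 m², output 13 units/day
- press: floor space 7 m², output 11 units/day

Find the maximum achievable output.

42

saw + grinder + router + bender + press: floor space 12 + 13 + 5 + 4 + 7 = 41 ≤ 41, output 8 + 4 + 6 + 13 + 11 = 42.
borer + router + bender + press: floor space 14 + 5 + 4 + 7 = 30 ≤ 41, output 10 + 6 + 13 + 11 = 40.
saw + borer + bender + press: floor space 12 + 14 + 4 + 7 = 37 ≤ 41, output 8 + 10 + 13 + 11 = 42.
The maximum output is 42; one optimal choice is saw, borer, bender, and press.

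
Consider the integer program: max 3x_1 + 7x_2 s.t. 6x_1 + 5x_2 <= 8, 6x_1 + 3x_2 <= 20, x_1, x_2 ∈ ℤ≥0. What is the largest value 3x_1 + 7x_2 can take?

7

(x_1,x_2)=(0,1): 6·0+5·1=5≤8, 6·0+3·1=3≤20, objective 7.
(x_1,x_2)=(1,0): 6·1+5·0=6≤8, 6·1+3·0=6≤20, objective 3.
(x_1,x_2)=(0,0): 6·0+5·0=0≤8, 6·0+3·0=0≤20, objective 0.
No feasible integer point exceeds 7.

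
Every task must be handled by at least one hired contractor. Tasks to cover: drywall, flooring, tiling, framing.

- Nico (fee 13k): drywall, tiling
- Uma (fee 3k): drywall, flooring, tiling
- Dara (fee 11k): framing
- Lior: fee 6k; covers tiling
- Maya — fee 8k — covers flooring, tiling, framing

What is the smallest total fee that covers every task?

Choose Uma and Maya: together they cover drywall, flooring, tiling, framing — every task.
Total fee: 3 + 8 = 11.
No cover costs less than 11.

11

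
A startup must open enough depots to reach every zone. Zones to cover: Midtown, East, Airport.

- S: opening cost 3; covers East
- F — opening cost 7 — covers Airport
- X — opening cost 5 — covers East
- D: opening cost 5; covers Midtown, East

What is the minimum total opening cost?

12

Choose F and D: together they cover Midtown, East, Airport — every zone.
Total opening cost: 7 + 5 = 12.
No cover costs less than 12.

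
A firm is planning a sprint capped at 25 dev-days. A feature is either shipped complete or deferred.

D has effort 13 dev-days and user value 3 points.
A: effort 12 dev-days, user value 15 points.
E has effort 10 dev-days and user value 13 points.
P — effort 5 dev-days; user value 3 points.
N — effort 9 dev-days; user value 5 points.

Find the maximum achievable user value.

28

Allowing fractional choices, the relaxed optimum would be about 29.8, but features are indivisible.
A + E: effort 12 + 10 = 22 ≤ 25, user value 15 + 13 = 28.
E + P + N: effort 10 + 5 + 9 = 24 ≤ 25, user value 13 + 3 + 5 = 21.
Best is A and E with total user value 28.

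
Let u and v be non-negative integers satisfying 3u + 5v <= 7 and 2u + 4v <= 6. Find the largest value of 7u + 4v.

14

(u,v)=(2,0): 3·2+5·0=6≤7, 2·2+4·0=4≤6, objective 14.
(u,v)=(1,0): 3·1+5·0=3≤7, 2·1+4·0=2≤6, objective 7.
Maximum is 14 at (u,v)=(2,0).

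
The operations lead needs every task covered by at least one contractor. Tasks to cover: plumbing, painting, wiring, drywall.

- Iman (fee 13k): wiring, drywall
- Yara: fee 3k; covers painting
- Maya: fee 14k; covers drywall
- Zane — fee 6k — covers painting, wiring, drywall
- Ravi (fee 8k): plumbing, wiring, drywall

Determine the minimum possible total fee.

11

Choose Yara and Ravi: together they cover plumbing, painting, wiring, drywall — every task.
Total fee: 3 + 8 = 11.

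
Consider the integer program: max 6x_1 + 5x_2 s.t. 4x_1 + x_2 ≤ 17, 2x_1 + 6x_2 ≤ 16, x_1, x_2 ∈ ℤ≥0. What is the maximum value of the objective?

29

Relaxing integrality, the LP optimum is 30.27 at (x_1,x_2) = (3.91, 1.36), which is not an integer point.
(x_1,x_2)=(4,1): 4·4+1·1=17≤17, 2·4+6·1=14≤16, objective 29.
(x_1,x_2)=(4,0): 4·4+1·0=16≤17, 2·4+6·0=8≤16, objective 24.
The best lattice point is (4,1), giving 29.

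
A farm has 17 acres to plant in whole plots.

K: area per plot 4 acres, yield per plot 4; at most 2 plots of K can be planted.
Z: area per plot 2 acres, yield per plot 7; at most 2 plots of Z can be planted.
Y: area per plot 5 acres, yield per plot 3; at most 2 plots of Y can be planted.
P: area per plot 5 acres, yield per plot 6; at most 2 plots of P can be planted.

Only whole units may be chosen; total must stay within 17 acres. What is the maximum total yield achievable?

Take 2×K, 2×Z, and 1×P: area 17 ≤ 17, yield 2·4 + 2·7 + 1·6 = 28.
Z has the best ratio (7/2) and is taken to its limit of 2; remaining capacity is filled optimally with the others.

28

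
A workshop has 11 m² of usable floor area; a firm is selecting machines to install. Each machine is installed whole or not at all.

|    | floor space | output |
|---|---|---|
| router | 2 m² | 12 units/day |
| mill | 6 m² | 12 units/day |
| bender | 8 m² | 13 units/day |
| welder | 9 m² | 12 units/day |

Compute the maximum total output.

router + welder: floor space 2 + 9 = 11 ≤ 11, output 12 + 12 = 24.
router + bender: floor space 2 + 8 = 10 ≤ 11, output 12 + 13 = 25.
router + mill: floor space 2 + 6 = 8 ≤ 11, output 12 + 12 = 24.
Best is router and bender with total output 25.

25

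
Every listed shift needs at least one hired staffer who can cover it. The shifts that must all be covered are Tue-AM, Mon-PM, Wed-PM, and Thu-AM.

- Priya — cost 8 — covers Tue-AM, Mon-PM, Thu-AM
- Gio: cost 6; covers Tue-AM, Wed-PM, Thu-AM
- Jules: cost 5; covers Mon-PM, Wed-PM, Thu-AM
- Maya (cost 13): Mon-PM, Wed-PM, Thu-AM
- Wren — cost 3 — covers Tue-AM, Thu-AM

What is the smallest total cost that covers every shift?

Choose Jules and Wren: together they cover Tue-AM, Mon-PM, Wed-PM, Thu-AM — every shift.
Total cost: 5 + 3 = 8.

8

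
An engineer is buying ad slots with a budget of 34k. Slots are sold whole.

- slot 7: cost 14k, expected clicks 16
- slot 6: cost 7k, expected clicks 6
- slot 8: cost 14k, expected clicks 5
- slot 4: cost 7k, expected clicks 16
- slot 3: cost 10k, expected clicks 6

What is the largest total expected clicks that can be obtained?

This is an integer program with binary decision variables.
Allowing fractional choices, the relaxed optimum would be about 41.6, but ad slots are indivisible.
slot 7 + slot 6 + slot 4: cost 14 + 7 + 7 = 28 ≤ 34, expected clicks 16 + 6 + 16 = 38.
slot 7 + slot 4 + slot 3: cost 14 + 7 + 10 = 31 ≤ 34, expected clicks 16 + 16 + 6 = 38.
The maximum expected clicks is 38; one optimal choice is slot 7, slot 6, and slot 4.

38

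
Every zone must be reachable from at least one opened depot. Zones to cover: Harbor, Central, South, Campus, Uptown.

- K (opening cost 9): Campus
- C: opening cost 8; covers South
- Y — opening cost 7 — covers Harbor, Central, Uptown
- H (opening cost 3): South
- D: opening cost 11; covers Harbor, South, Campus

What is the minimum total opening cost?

18

The greedy cost-per-new-zone heuristic would pick Y, H, and K for 19, but a cheaper cover exists.
Choose Y and D: together they cover Harbor, Central, South, Campus, Uptown — every zone.
Total opening cost: 7 + 11 = 18.
No cover costs less than 18.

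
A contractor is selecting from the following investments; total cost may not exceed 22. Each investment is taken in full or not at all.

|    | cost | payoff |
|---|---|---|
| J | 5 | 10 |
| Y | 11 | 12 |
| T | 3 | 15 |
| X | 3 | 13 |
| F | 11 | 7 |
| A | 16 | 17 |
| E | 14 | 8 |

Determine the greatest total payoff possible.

50

Take J, Y, T, and X: cost 5 + 11 + 3 + 3 = 22 ≤ 22, payoff 10 + 12 + 15 + 13 = 50.
No other feasible combination does better.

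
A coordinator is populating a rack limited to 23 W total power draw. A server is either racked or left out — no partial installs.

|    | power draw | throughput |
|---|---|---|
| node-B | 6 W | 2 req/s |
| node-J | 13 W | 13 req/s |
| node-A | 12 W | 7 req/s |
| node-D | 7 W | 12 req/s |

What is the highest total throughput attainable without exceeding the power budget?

node-A + node-D: power draw 12 + 7 = 19 ≤ 23, throughput 7 + 12 = 19.
node-J + node-D: power draw 13 + 7 = 20 ≤ 23, throughput 13 + 12 = 25.
node-B + node-J: power draw 6 + 13 = 19 ≤ 23, throughput 2 + 13 = 15.
Best is node-J and node-D with total throughput 25.

25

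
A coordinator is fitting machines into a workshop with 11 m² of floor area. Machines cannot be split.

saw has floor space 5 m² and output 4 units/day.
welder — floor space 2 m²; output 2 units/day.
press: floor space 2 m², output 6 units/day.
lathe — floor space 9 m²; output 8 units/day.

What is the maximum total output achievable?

Treat it as a binary knapsack problem.
Allowing fractional choices, the relaxed optimum would be about 14.2, but machines are indivisible.
saw + welder + press: floor space 5 + 2 + 2 = 9 ≤ 11, output 4 + 2 + 6 = 12.
press + lathe: floor space 2 + 9 = 11 ≤ 11, output 6 + 8 = 14.
Best is press and lathe with total output 14.

14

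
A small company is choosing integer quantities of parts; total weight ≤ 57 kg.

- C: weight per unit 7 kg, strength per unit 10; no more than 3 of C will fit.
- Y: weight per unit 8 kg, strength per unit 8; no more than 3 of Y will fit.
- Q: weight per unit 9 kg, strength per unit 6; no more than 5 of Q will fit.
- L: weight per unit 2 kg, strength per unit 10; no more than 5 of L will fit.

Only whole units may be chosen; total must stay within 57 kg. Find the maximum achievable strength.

104

This is a bounded integer knapsack.
Take 3×C, 3×Y, and 5×L: weight 55 ≤ 57, strength 3·10 + 3·8 + 5·10 = 104.
L has the best ratio (10/2) and is taken to its limit of 5; remaining capacity is filled optimally with the others.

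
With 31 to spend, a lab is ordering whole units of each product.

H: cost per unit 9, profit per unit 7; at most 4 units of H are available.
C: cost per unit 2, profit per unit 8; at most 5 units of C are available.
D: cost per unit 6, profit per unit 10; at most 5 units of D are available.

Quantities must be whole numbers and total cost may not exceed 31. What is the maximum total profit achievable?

C has the best ratio (8/2); taking only C gives at most 5×8 = 40 (stopped by the supply cap of 5).
Mixing does better — 5×C and 3×D: cost 28 ≤ 31, profit 5·8 + 3·10 = 70.

70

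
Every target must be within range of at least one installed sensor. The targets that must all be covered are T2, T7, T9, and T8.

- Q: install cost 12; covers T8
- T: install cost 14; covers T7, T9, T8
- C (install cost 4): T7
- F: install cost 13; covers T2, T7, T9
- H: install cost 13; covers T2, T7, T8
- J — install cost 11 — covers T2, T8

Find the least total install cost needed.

This is an integer covering problem.
The greedy cost-per-new-target heuristic would pick C, J, and F for 28, but a cheaper cover exists.
Choose F and J: together they cover T2, T7, T9, T8 — every target.
Total install cost: 13 + 11 = 24.
No cover costs less than 24.

24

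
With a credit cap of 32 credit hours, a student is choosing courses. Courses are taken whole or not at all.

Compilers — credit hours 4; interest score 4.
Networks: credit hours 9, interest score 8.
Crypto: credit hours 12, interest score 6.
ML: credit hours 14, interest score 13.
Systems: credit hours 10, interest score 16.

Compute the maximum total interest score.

33

This is an integer program with binary decision variables.
Allowing fractional choices, the relaxed optimum would be about 36.6, but courses are indivisible.
Networks + Crypto + Systems: credit hours 9 + 12 + 10 = 31 ≤ 32, interest score 8 + 6 + 16 = 30.
Compilers + ML + Systems: credit hours 4 + 14 + 10 = 28 ≤ 32, interest score 4 + 13 + 16 = 33.
ML + Systems: credit hours 14 + 10 = 24 ≤ 32, interest score 13 + 16 = 29.
Best is Compilers, ML, and Systems with total interest score 33.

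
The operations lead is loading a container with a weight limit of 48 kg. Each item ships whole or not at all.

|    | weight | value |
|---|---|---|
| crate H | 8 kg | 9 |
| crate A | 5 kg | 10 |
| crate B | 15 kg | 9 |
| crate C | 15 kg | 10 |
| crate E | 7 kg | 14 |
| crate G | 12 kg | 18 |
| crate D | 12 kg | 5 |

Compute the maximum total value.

Take crate H, crate A, crate C, crate E, and crate G: weight 8 + 5 + 15 + 7 + 12 = 47 ≤ 48, value 9 + 10 + 10 + 14 + 18 = 61.
No other feasible combination does better.

61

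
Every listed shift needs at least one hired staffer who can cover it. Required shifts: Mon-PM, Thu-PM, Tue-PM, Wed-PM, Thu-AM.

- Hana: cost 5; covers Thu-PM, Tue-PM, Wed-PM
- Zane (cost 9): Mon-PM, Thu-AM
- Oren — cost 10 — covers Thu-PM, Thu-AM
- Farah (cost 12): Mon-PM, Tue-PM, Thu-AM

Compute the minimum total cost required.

14

Choose Hana and Zane: together they cover Mon-PM, Thu-PM, Tue-PM, Wed-PM, Thu-AM — every shift.
Total cost: 5 + 9 = 14.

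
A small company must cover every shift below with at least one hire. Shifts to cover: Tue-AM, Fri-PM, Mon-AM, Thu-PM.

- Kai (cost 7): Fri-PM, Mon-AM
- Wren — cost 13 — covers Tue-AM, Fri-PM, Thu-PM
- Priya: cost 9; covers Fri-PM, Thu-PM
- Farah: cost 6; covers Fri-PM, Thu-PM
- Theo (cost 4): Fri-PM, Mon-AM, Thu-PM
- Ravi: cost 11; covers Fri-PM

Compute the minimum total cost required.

17

This is a weighted set-cover instance.
Choose Wren and Theo: together they cover Tue-AM, Fri-PM, Mon-AM, Thu-PM — every shift.
Total cost: 13 + 4 = 17.
No cover costs less than 17.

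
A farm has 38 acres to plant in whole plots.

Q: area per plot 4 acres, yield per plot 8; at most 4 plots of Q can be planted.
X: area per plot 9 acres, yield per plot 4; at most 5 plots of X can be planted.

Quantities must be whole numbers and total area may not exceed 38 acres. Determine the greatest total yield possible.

40

Q has the best ratio (8/4); taking only Q gives at most 4×8 = 32 (stopped by the supply cap of 4).
Mixing does better — 4×Q and 2×X: area 34 ≤ 38, yield 4·8 + 2·4 = 40.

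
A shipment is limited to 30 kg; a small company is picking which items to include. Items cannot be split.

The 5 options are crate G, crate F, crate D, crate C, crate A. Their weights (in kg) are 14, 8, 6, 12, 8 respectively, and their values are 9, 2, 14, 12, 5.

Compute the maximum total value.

31

Allowing fractional choices, the relaxed optimum would be about 33.7, but items are indivisible.
crate D + crate C + crate A: weight 6 + 12 + 8 = 26 ≤ 30, value 14 + 12 + 5 = 31.
crate F + crate D + crate C: weight 8 + 6 + 12 = 26 ≤ 30, value 2 + 14 + 12 = 28.
crate G + crate D + crate A: weight 14 + 6 + 8 = 28 ≤ 30, value 9 + 14 + 5 = 28.
Best is crate D, crate C, and crate A with total value 31.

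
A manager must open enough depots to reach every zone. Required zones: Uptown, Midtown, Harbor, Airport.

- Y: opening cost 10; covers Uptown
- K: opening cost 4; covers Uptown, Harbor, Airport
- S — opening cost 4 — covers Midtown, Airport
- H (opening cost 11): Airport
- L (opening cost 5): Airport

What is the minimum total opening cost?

Choose K and S: together they cover Uptown, Midtown, Harbor, Airport — every zone.
Total opening cost: 4 + 4 = 8.

8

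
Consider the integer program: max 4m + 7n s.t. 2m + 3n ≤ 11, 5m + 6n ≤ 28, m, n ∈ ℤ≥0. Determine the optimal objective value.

25

(m,n)=(1,3) is feasible, giving 25.
(m,n)=(2,2) is feasible, giving 22.
(m,n)=(0,3) is feasible, giving 21.
The best lattice point is (1,3), giving 25.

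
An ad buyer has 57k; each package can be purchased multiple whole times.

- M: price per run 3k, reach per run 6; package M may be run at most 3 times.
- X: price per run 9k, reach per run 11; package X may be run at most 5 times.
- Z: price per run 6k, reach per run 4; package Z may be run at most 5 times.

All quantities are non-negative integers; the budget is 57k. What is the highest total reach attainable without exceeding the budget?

This is a bounded integer knapsack.
3×M and 5×X: price 54 ≤ 57, reach 3·6 + 5·11 = 73.
2×M, 5×X, and 1×Z: price 57 ≤ 57, reach 2·6 + 5·11 + 1·4 = 71.
Best is 73.

73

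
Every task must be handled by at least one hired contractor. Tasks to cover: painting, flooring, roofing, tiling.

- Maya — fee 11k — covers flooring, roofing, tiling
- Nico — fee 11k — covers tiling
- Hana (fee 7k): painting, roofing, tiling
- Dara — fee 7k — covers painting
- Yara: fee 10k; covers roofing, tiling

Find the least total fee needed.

This is an integer covering problem.
Choose Maya and Hana: together they cover painting, flooring, roofing, tiling — every task.
Total fee: 11 + 7 = 18.

18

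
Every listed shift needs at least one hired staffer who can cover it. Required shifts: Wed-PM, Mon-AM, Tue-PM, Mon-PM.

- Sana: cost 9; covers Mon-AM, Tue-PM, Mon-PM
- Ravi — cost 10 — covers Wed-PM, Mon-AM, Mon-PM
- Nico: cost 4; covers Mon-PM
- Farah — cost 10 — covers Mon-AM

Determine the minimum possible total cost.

19

Choose Sana and Ravi: together they cover Wed-PM, Mon-AM, Tue-PM, Mon-PM — every shift.
Total cost: 9 + 10 = 19.
No cover costs less than 19.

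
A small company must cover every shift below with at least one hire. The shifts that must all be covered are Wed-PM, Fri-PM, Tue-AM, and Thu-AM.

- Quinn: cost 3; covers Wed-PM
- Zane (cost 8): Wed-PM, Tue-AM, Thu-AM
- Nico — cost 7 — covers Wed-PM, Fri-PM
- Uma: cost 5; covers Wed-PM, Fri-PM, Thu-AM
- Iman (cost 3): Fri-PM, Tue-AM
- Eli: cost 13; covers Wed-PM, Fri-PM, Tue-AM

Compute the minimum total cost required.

Choose Uma and Iman: together they cover Wed-PM, Fri-PM, Tue-AM, Thu-AM — every shift.
Total cost: 5 + 3 = 8.
No cover costs less than 8.

8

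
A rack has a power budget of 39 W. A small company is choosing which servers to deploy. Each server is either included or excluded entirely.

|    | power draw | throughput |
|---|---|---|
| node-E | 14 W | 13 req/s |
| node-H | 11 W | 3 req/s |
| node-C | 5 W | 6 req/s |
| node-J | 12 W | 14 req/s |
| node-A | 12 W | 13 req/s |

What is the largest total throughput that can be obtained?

40

This is an integer program with binary decision variables.
Take node-E, node-J, and node-A: power draw 14 + 12 + 12 = 38 ≤ 39, throughput 13 + 14 + 13 = 40.
No other feasible combination does better.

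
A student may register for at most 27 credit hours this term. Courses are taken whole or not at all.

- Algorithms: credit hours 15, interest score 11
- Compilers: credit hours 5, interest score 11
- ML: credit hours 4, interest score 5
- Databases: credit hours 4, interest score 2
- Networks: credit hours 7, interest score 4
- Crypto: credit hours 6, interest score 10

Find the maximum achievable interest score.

Take Algorithms, Compilers, and Crypto: credit hours 15 + 5 + 6 = 26 ≤ 27, interest score 11 + 11 + 10 = 32.
No feasible combination exceeds this.

32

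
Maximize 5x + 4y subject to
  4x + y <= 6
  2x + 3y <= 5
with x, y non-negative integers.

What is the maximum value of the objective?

The continuous relaxation peaks at (1.3, 0.8) with value 9.70; rounding to a feasible lattice point costs some objective.
(x,y)=(1,1): 4·1+1·1=5≤6, 2·1+3·1=5≤5, objective 9.
(x,y)=(1,0): 4·1+1·0=4≤6, 2·1+3·0=2≤5, objective 5.
(x,y)=(0,1): 4·0+1·1=1≤6, 2·0+3·1=3≤5, objective 4.
The best lattice point is (1,1), giving 9.

9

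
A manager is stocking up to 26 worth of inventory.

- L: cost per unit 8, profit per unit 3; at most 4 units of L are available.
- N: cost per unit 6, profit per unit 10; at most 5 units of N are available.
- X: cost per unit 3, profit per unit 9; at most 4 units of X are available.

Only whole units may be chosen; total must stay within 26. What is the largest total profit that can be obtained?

56

This is a bounded integer knapsack.
2×N and 4×X: cost 24 ≤ 26, profit 2·10 + 4·9 = 56.
1×L, 1×N, and 4×X: cost 26 ≤ 26, profit 1·3 + 1·10 + 4·9 = 49.
Best is 56.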